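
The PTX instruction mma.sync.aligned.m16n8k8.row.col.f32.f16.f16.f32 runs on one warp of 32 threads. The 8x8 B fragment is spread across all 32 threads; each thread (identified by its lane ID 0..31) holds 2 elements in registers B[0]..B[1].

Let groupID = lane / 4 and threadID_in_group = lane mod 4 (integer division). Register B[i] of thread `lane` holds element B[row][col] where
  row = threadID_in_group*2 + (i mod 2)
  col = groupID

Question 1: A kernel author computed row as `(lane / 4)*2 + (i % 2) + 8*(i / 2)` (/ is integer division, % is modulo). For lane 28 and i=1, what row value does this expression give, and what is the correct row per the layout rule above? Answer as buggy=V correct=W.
buggy=15 correct=1

`(lane / 4)*2 + (i % 2) + 8*(i / 2)`[28,1]⇒15
L=28⇒gr=28>>2=7, th=28&3=0
[1]⇒row 0·2+1=1  col gr=7
row: 15 vs 1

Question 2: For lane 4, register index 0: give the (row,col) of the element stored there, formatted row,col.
0,1

lane 4->4/4=1, 4 mod 4=0
i=0  r:2·0+0->0  c:1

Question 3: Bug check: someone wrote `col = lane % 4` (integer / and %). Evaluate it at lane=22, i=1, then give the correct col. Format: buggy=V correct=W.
`lane % 4`[22,1]→2
22: G=5,T=2
[1] (2*2+1,5) = (5,5)
col: 2 vs 5

buggy=2 correct=5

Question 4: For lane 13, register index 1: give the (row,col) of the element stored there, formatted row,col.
L=13=>grp=13>>2=3, tig=13&3=1
[1]=>row 1·2+1=3  col grp=3

3,3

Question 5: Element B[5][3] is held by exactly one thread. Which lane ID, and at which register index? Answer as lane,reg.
14,1

c:3=>grp=3  r:5=>tig=2,lo=1
L=3*4+2=14  i=1=1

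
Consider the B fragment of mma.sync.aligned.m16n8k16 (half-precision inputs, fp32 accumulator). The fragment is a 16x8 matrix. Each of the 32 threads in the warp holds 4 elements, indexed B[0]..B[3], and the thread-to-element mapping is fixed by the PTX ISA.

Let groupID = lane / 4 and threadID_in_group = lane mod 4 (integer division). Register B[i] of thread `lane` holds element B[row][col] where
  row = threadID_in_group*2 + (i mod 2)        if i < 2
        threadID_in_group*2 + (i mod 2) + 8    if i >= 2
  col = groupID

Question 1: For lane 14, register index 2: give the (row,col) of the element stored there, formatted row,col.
12,3

14: gr=3,th=2
[2] (2*2+0+8,3) = (12,3)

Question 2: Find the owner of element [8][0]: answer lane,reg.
c=0->g=0  r=8->rb=1,t=0,b0=0
L=0*4+0=0  i=1*2+0=2

0,2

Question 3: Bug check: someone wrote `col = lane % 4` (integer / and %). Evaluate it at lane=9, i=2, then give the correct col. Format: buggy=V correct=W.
`lane % 4`[9,2]→1
9: G=2,T=1
[2] (1*2+0+8,2) = (10,2)
col: 1 vs 2

buggy=1 correct=2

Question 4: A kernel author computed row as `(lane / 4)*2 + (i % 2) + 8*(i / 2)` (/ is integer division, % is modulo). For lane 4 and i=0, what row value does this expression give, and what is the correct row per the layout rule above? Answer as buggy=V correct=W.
buggy=2 correct=0

`(lane / 4)*2 + (i % 2) + 8*(i / 2)`[4,0]⇒2
L=4⇒gr=4>>2=1, th=4&3=0
[0]⇒row 0·2+0+0=0  col gr=1
row: 2 vs 0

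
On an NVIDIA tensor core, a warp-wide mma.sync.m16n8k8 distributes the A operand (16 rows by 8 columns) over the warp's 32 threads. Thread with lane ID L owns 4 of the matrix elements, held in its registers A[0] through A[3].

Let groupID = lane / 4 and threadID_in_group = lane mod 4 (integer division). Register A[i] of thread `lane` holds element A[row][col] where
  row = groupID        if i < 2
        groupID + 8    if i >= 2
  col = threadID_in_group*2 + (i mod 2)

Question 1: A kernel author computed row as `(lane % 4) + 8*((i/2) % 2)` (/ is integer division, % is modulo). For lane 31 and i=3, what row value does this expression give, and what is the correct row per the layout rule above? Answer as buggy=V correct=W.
buggy=11 correct=15

`(lane % 4) + 8*((i/2) % 2)`[31,3]→11
lane 31: G=7 (31/4), T=3 (31%4)
i=3: r=7+8=15, c=3*2+1=7
row: 11 vs 15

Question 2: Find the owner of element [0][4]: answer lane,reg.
2,0

r=0→G=0,rhi=0  c=4→T=2,p=0
L=0*4+2=2  i=0*2+0=0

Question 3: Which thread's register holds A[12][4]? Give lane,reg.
18,2

r: 12->gid=4,r8=1  c: 4->tid=2,i&1=0
L=4*4+2=18  i=1*2+0=2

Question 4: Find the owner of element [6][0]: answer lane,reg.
r=6->g=6,rb=0  c=0->t=0,b0=0
L=6*4+0=24  i=0*2+0=0

24,0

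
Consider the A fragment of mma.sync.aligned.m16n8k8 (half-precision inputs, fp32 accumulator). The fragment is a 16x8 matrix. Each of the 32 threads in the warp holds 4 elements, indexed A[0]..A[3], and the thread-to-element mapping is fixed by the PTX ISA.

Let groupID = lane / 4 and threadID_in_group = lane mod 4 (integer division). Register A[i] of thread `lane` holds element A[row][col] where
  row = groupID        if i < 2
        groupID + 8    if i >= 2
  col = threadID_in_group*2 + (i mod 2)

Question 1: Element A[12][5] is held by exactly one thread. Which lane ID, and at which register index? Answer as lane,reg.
r:12=>grp=4,rB=1  c:5=>tig=2,lo=1
L=4*4+2=18  i=1*2+1=3

18,3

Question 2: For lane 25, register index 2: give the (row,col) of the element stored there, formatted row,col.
14,2

L=25=>grp=25>>2=6, tig=25&3=1
[2]=>row 6+8=14  col 1·2+0=2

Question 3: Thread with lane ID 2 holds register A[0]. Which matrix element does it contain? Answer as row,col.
0,4

lane 2->2/4=0, 2 mod 4=2
i=0  r:0+0->0  c:2·2+0->4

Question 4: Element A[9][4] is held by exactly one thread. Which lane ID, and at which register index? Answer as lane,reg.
6,2

r=9→G=1,rhi=1  c=4→T=2,p=0
L=1*4+2=6  i=1*2+0=2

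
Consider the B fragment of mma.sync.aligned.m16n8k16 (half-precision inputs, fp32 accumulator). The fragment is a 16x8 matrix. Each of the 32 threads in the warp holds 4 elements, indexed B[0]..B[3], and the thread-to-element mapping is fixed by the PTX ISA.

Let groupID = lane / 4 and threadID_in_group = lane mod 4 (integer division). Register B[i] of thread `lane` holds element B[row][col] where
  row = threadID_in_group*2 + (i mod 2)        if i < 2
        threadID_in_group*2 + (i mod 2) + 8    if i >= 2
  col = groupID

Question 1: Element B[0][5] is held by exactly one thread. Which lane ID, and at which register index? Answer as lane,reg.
20,0

c:5=>grp=5  r:0=>rB=0,tig=0,lo=0
L=5*4+0=20  i=0*2+0=0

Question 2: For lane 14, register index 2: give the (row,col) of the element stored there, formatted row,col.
14: gr=3,th=2
[2] (2*2+0+8,3) = (12,3)

12,3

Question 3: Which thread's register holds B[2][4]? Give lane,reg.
17,0

c=4⇒gr=4  r=2⇒Rb=0,th=1,odd=0
L=4*4+1=17  i=0*2+0=0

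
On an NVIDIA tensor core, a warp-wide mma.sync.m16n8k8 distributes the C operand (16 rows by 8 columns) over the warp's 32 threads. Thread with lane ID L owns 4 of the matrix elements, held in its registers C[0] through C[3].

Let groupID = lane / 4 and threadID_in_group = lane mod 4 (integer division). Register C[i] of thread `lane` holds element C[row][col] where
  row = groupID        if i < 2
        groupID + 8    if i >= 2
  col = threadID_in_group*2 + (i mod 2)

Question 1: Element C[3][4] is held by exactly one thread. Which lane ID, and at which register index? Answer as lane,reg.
r=3->g=3,rb=0  c=4->t=2,b0=0
L=3*4+2=14  i=0*2+0=0

14,0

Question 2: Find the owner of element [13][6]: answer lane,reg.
r=13->g=5,rb=1  c=6->t=3,b0=0
L=5*4+3=23  i=1*2+0=2

23,2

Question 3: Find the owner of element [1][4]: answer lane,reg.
r: 1->gid=1,r8=0  c: 4->tid=2,i&1=0
L=1*4+2=6  i=0*2+0=0

6,0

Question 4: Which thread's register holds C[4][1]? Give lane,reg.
r:4=>grp=4,rB=0  c:1=>tig=0,lo=1
L=4*4+0=16  i=0*2+1=1

16,1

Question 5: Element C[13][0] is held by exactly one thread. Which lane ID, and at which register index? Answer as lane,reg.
r=13→G=5,rhi=1  c=0→T=0,p=0
L=5*4+0=20  i=1*2+0=2

20,2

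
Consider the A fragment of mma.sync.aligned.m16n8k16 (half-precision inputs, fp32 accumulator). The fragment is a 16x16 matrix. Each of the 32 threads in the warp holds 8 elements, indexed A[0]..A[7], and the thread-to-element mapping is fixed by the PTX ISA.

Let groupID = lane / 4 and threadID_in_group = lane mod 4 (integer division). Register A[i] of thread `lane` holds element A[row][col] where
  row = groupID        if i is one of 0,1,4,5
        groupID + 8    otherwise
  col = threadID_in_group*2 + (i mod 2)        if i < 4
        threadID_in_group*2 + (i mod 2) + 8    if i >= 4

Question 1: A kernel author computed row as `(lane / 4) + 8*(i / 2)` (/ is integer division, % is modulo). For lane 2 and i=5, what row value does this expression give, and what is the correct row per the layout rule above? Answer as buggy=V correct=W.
buggy=16 correct=0

`(lane / 4) + 8*(i / 2)`[2,5]->16
L=2->g=2>>2=0, t=2&3=2
[5]->row 0+0=0  col 2·2+1+8=13
row: 16 vs 0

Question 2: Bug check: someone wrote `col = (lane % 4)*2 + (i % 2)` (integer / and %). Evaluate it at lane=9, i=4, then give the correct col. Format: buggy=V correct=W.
`(lane % 4)*2 + (i % 2)`[9,4]=>2
lane 9: grp=2 (9/4), tig=1 (9%4)
i=4: r=2+0=2, c=1*2+0+8=10
col: 2 vs 10

buggy=2 correct=10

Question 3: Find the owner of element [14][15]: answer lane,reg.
r=14⇒gr=6,Rb=1  c=15⇒Cb=1,th=3,odd=1
L=6*4+3=27  i=1*4+1*2+1=7

27,7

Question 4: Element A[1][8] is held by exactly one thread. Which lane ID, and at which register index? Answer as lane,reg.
4,4

r=1→G=1,rhi=0  c=8→chi=1,T=0,p=0
L=1*4+0=4  i=1*4+0*2+0=4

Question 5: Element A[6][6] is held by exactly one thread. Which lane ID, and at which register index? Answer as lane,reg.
27,0

r:6=>grp=6,rB=0  c:6=>cB=0,tig=3,lo=0
L=6*4+3=27  i=0*4+0*2+0=0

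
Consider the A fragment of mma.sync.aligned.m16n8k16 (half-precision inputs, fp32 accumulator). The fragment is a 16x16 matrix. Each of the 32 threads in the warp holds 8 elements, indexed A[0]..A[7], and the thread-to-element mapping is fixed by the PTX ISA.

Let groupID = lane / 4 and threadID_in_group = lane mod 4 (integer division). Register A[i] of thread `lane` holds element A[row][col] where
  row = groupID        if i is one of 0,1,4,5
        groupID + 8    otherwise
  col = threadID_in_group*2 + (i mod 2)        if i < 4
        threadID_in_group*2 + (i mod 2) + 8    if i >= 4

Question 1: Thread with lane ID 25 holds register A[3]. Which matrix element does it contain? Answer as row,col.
lane 25→25/4=6, 25 mod 4=1
i=3  r:6+8→14  c:2·1+1+0→3

14,3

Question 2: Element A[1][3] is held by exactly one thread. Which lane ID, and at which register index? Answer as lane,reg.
r=1→G=1,rhi=0  c=3→chi=0,T=1,p=1
L=1*4+1=5  i=0*4+0*2+1=1

5,1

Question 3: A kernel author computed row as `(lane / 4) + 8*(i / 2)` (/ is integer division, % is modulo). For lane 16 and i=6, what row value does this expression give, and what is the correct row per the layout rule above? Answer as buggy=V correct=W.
buggy=28 correct=12

`(lane / 4) + 8*(i / 2)`[16,6]⇒28
lane 16: gr=4 (16/4), th=0 (16%4)
i=6: r=4+8=12, c=0*2+0+8=8
row: 28 vs 12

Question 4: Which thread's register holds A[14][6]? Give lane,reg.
27,2

r: 14->gid=6,r8=1  c: 6->c8=0,tid=3,i&1=0
L=6*4+3=27  i=0*4+1*2+0=2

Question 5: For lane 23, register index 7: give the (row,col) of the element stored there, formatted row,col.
lane 23: g=5 (23/4), t=3 (23%4)
i=7: r=5+8=13, c=3*2+1+8=15

13,15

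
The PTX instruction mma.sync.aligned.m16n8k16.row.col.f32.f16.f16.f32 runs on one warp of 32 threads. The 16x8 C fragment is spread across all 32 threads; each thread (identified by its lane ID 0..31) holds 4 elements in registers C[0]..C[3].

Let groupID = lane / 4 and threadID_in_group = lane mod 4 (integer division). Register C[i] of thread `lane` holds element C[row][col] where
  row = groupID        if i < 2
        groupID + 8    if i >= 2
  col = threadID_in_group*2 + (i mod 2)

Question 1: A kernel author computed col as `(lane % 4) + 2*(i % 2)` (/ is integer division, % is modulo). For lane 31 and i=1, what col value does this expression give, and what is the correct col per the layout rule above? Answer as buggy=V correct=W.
`(lane % 4) + 2*(i % 2)`[31,1]=>5
lane 31=>31/4=7, 31 mod 4=3
i=1  r:7+0=>7  c:2·3+1=>7
col: 5 vs 7

buggy=5 correct=7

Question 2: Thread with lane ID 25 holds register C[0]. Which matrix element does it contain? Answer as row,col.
6,2

lane 25: gr=6 (25/4), th=1 (25%4)
i=0: r=6+0=6, c=1*2+0=2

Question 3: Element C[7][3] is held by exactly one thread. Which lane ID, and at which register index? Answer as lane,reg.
r=7⇒gr=7,Rb=0  c=3⇒th=1,odd=1
L=7*4+1=29  i=0*2+1=1

29,1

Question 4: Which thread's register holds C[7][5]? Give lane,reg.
30,1

r=7→G=7,rhi=0  c=5→T=2,p=1
L=7*4+2=30  i=0*2+1=1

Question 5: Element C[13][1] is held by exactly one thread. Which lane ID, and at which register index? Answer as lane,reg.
r=13⇒gr=5,Rb=1  c=1⇒th=0,odd=1
L=5*4+0=20  i=1*2+1=3

20,3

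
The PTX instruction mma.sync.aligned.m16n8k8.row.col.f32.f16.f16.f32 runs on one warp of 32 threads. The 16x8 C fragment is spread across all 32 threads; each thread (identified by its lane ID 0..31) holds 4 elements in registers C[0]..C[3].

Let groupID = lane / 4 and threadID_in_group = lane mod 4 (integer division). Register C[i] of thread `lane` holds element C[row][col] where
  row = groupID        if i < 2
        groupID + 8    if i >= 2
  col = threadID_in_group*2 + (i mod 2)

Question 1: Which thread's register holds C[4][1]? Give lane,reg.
r=4→G=4,rhi=0  c=1→T=0,p=1
L=4*4+0=16  i=0*2+1=1

16,1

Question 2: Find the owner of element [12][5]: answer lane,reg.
18,3

r=12⇒gr=4,Rb=1  c=5⇒th=2,odd=1
L=4*4+2=18  i=1*2+1=3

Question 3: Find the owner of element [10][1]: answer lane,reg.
r:10=>grp=2,rB=1  c:1=>tig=0,lo=1
L=2*4+0=8  i=1*2+1=3

8,3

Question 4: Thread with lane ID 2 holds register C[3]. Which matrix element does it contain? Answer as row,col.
lane 2⇒2/4=0, 2 mod 4=2
i=3  r:0+8⇒8  c:2·2+1⇒5

8,5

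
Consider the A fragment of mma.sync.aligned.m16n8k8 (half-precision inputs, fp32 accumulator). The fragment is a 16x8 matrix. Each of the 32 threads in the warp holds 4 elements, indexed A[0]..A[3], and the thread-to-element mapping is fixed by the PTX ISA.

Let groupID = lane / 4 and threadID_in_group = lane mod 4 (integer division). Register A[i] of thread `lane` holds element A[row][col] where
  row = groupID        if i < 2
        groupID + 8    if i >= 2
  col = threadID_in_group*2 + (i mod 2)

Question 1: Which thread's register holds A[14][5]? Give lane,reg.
26,3

r: 14->gid=6,r8=1  c: 5->tid=2,i&1=1
L=6*4+2=26  i=1*2+1=3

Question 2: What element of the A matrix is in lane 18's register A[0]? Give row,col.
L=18->g=18>>2=4, t=18&3=2
[0]->row 4+0=4  col 2·2+0=4

4,4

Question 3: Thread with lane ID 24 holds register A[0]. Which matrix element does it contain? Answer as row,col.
6,0

L=24=>grp=24>>2=6, tig=24&3=0
[0]=>row 6+0=6  col 0·2+0=0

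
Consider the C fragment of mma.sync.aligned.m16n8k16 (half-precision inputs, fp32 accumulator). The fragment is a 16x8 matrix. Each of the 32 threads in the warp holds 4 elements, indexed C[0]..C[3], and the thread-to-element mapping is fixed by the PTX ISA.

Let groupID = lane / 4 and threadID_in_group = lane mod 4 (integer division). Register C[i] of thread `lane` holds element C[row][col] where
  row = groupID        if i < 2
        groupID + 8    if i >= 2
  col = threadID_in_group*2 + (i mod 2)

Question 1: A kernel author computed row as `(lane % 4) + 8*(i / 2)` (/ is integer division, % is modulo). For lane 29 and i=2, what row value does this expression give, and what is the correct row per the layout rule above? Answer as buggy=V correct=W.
`(lane % 4) + 8*(i / 2)`[29,2]->9
L=29->g=29>>2=7, t=29&3=1
[2]->row 7+8=15  col 1·2+0=2
row: 9 vs 15

buggy=9 correct=15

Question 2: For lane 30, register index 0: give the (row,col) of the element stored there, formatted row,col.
lane 30->30/4=7, 30 mod 4=2
i=0  r:7+0->7  c:2·2+0->4

7,4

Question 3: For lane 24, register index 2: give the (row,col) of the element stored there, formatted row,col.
14,0

lane 24=>24/4=6, 24 mod 4=0
i=2  r:6+8=>14  c:2·0+0=>0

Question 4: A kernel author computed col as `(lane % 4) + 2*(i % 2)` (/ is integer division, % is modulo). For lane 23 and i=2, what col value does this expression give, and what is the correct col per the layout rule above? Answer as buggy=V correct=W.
`(lane % 4) + 2*(i % 2)`[23,2]=>3
23: grp=5,tig=3
[2] (5+8,3*2+0) = (13,6)
col: 3 vs 6

buggy=3 correct=6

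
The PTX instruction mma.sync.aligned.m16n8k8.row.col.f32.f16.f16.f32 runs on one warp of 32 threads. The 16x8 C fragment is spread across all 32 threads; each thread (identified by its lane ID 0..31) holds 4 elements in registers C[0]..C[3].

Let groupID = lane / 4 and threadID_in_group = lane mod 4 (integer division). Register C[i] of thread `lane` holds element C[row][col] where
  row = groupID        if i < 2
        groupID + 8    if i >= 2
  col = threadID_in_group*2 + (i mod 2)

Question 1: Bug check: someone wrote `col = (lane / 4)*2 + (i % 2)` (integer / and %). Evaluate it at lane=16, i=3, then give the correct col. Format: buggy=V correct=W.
buggy=9 correct=1

`(lane / 4)*2 + (i % 2)`[16,3]=>9
lane 16: grp=4 (16/4), tig=0 (16%4)
i=3: r=4+8=12, c=0*2+1=1
col: 9 vs 1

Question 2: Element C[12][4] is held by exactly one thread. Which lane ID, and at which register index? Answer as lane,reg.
18,2

r:12=>grp=4,rB=1  c:4=>tig=2,lo=0
L=4*4+2=18  i=1*2+0=2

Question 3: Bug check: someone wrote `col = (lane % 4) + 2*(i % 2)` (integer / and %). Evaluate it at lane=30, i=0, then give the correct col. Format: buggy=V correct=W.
`(lane % 4) + 2*(i % 2)`[30,0]=>2
30: grp=7,tig=2
[0] (7+0,2*2+0) = (7,4)
col: 2 vs 4

buggy=2 correct=4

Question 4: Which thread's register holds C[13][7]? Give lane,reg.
r=13→G=5,rhi=1  c=7→T=3,p=1
L=5*4+3=23  i=1*2+1=3

23,3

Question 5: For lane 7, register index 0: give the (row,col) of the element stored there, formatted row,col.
1,6

lane 7⇒7/4=1, 7 mod 4=3
i=0  r:1+0⇒1  c:2·3+0⇒6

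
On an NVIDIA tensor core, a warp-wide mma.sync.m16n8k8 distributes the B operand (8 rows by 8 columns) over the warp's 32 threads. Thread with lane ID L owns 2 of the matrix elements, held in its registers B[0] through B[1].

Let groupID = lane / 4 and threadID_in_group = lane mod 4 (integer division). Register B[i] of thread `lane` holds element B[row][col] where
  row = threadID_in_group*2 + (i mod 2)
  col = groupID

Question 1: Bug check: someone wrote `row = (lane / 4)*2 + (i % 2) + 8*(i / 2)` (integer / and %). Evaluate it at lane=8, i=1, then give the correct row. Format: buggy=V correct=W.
buggy=5 correct=1

`(lane / 4)*2 + (i % 2) + 8*(i / 2)`[8,1]⇒5
lane 8: gr=2 (8/4), th=0 (8%4)
i=1: r=0*2+1=1, c=gr=2
row: 5 vs 1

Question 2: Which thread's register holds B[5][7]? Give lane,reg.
30,1

c=7→G=7  r=5→T=2,p=1
L=7*4+2=30  i=1=1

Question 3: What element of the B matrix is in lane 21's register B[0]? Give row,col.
L=21⇒gr=21>>2=5, th=21&3=1
[0]⇒row 1·2+0=2  col gr=5

2,5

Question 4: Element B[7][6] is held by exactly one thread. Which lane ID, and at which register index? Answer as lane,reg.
27,1

c=6⇒gr=6  r=7⇒th=3,odd=1
L=6*4+3=27  i=1=1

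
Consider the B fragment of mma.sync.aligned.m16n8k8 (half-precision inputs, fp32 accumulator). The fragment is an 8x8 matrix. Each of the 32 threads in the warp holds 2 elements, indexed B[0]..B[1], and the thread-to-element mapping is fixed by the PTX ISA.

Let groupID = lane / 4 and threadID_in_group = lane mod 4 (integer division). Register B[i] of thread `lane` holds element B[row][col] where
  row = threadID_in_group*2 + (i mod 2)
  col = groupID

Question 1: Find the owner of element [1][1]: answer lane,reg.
4,1

c=1→G=1  r=1→T=0,p=1
L=1*4+0=4  i=1=1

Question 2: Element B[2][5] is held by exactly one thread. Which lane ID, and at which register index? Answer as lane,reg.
21,0

c=5->g=5  r=2->t=1,b0=0
L=5*4+1=21  i=0=0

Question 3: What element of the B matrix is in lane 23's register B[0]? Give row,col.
lane 23->23/4=5, 23 mod 4=3
i=0  r:2·3+0->6  c:5

6,5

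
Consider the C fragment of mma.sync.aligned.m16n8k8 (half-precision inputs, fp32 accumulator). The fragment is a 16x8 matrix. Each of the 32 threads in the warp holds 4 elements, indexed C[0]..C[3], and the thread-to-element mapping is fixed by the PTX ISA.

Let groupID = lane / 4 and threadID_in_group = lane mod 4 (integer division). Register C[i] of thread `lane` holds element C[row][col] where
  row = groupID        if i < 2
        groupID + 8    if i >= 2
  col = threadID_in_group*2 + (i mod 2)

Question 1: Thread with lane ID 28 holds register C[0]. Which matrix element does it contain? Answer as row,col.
lane 28: G=7 (28/4), T=0 (28%4)
i=0: r=7+0=7, c=0*2+0=0

7,0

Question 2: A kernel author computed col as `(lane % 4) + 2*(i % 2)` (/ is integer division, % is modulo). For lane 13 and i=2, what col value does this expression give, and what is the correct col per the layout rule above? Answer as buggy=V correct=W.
buggy=1 correct=2

`(lane % 4) + 2*(i % 2)`[13,2]⇒1
13: gr=3,th=1
[2] (3+8,1*2+0) = (11,2)
col: 1 vs 2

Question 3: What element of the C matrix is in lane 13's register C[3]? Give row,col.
13: G=3,T=1
[3] (3+8,1*2+1) = (11,3)

11,3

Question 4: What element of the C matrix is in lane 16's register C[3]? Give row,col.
L=16⇒gr=16>>2=4, th=16&3=0
[3]⇒row 4+8=12  col 0·2+1=1

12,1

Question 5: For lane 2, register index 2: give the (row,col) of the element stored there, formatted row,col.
L=2->gid=2>>2=0, tid=2&3=2
[2]->row 0+8=8  col 2·2+0=4

8,4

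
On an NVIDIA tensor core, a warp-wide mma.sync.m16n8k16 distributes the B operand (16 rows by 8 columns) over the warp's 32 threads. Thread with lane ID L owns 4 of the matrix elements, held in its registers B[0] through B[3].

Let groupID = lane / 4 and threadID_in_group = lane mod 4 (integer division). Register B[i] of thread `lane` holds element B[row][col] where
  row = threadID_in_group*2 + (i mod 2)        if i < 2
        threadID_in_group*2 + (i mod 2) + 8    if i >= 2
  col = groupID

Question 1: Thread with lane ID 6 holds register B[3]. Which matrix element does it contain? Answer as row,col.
13,1

6: g=1,t=2
[3] (2*2+1+8,1) = (13,1)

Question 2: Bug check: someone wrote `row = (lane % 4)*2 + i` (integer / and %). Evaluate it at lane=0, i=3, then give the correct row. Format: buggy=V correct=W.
`(lane % 4)*2 + i`[0,3]->3
lane 0->0/4=0, 0 mod 4=0
i=3  r:2·0+1+8->9  c:0
row: 3 vs 9

buggy=3 correct=9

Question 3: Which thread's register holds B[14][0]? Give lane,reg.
3,2

c=0→G=0  r=14→rhi=1,T=3,p=0
L=0*4+3=3  i=1*2+0=2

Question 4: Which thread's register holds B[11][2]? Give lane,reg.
9,3

c=2->g=2  r=11->rb=1,t=1,b0=1
L=2*4+1=9  i=1*2+1=3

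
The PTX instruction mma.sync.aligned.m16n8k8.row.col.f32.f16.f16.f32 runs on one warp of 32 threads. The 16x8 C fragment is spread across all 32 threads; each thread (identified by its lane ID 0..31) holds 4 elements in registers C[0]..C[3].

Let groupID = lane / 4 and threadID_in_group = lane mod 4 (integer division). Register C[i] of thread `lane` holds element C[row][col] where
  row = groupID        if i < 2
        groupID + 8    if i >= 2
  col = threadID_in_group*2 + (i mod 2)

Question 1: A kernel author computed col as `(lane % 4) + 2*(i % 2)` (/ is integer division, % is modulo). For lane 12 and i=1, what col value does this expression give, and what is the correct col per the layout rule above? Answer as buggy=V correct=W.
`(lane % 4) + 2*(i % 2)`[12,1]=>2
12: grp=3,tig=0
[1] (3+0,0*2+1) = (3,1)
col: 2 vs 1

buggy=2 correct=1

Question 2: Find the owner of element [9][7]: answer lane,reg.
r:9=>grp=1,rB=1  c:7=>tig=3,lo=1
L=1*4+3=7  i=1*2+1=3

7,3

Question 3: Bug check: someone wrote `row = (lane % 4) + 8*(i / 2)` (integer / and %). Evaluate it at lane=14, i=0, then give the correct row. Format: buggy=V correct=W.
`(lane % 4) + 8*(i / 2)`[14,0]⇒2
14: gr=3,th=2
[0] (3+0,2*2+0) = (3,4)
row: 2 vs 3

buggy=2 correct=3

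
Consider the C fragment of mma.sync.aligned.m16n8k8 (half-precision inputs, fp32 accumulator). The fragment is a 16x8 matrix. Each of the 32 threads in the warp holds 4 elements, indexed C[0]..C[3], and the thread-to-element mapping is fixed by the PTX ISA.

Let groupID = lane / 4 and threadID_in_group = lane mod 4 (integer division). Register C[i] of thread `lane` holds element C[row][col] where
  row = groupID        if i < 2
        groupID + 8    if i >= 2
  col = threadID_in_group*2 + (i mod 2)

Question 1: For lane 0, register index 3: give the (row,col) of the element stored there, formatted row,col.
8,1

L=0=>grp=0>>2=0, tig=0&3=0
[3]=>row 0+8=8  col 0·2+1=1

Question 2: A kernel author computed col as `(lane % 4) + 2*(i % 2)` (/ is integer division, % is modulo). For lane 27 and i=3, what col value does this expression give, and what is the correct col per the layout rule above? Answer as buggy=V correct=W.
buggy=5 correct=7

`(lane % 4) + 2*(i % 2)`[27,3]=>5
lane 27: grp=6 (27/4), tig=3 (27%4)
i=3: r=6+8=14, c=3*2+1=7
col: 5 vs 7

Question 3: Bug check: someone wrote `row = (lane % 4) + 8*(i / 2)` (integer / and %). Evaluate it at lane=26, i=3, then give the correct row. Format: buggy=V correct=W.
buggy=10 correct=14

`(lane % 4) + 8*(i / 2)`[26,3]->10
lane 26->26/4=6, 26 mod 4=2
i=3  r:6+8->14  c:2·2+1->5
row: 10 vs 14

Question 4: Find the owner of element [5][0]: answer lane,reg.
20,0

r=5→G=5,rhi=0  c=0→T=0,p=0
L=5*4+0=20  i=0*2+0=0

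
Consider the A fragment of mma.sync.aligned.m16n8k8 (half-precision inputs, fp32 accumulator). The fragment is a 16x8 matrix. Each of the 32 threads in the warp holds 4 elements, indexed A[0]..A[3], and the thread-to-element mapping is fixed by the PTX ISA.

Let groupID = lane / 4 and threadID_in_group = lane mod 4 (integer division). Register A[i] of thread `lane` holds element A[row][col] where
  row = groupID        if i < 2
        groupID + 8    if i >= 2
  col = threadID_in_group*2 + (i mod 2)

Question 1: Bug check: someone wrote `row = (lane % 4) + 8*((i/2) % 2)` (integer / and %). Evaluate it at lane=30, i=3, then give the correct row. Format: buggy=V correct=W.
`(lane % 4) + 8*((i/2) % 2)`[30,3]⇒10
lane 30⇒30/4=7, 30 mod 4=2
i=3  r:7+8⇒15  c:2·2+1⇒5
row: 10 vs 15

buggy=10 correct=15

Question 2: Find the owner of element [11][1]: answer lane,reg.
r: 11->gid=3,r8=1  c: 1->tid=0,i&1=1
L=3*4+0=12  i=1*2+1=3

12,3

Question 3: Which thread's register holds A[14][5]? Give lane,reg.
26,3

r=14→G=6,rhi=1  c=5→T=2,p=1
L=6*4+2=26  i=1*2+1=3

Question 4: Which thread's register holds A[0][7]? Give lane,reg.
r=0⇒gr=0,Rb=0  c=7⇒th=3,odd=1
L=0*4+3=3  i=0*2+1=1

3,1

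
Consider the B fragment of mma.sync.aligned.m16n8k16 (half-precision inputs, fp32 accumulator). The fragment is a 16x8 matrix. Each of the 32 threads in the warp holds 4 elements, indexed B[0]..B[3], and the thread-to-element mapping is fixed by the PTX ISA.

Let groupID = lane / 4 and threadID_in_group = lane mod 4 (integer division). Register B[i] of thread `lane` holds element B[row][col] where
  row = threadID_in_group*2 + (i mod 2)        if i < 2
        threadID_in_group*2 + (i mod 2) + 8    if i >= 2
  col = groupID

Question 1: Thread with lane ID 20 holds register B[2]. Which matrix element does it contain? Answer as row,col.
lane 20⇒20/4=5, 20 mod 4=0
i=2  r:2·0+0+8⇒8  c:5

8,5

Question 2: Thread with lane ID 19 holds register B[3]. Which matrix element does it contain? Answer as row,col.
19: gr=4,th=3
[3] (3*2+1+8,4) = (15,4)

15,4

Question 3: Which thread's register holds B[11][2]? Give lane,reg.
c=2->g=2  r=11->rb=1,t=1,b0=1
L=2*4+1=9  i=1*2+1=3

9,3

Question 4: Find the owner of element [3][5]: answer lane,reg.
c:5=>grp=5  r:3=>rB=0,tig=1,lo=1
L=5*4+1=21  i=0*2+1=1

21,1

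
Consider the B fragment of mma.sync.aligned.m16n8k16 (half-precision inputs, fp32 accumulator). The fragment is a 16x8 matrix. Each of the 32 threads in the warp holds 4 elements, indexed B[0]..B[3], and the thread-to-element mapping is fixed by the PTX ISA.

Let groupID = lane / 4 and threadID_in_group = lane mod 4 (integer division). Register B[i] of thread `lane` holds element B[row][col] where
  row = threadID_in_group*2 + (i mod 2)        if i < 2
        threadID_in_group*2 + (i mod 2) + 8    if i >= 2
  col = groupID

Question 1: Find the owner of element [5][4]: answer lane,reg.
18,1

c: 4->gid=4  r: 5->r8=0,tid=2,i&1=1
L=4*4+2=18  i=0*2+1=1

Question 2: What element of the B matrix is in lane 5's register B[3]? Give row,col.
11,1

lane 5: gid=1 (5/4), tid=1 (5%4)
i=3: r=1*2+1+8=11, c=gid=1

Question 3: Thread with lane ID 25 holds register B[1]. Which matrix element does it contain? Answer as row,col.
3,6

lane 25⇒25/4=6, 25 mod 4=1
i=1  r:2·1+1+0⇒3  c:6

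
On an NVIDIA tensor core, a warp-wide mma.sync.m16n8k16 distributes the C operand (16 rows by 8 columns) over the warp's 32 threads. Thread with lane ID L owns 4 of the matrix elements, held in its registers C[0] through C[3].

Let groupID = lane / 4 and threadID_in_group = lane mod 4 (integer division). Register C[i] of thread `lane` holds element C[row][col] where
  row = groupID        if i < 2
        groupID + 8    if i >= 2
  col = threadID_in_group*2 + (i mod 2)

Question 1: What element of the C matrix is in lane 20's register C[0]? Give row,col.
lane 20->20/4=5, 20 mod 4=0
i=0  r:5+0->5  c:2·0+0->0

5,0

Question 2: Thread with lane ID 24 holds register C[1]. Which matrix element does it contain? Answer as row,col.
6,1

lane 24: g=6 (24/4), t=0 (24%4)
i=1: r=6+0=6, c=0*2+1=1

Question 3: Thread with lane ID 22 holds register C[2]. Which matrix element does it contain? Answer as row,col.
13,4

lane 22⇒22/4=5, 22 mod 4=2
i=2  r:5+8⇒13  c:2·2+0⇒4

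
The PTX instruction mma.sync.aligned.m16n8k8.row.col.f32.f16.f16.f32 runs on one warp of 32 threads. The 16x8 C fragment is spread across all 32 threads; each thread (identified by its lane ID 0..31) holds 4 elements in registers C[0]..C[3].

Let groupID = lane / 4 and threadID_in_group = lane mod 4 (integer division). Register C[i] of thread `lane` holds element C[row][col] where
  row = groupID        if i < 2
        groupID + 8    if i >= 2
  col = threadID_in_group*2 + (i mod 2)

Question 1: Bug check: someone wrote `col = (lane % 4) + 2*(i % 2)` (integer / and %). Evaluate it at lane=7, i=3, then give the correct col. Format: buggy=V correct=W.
`(lane % 4) + 2*(i % 2)`[7,3]→5
7: G=1,T=3
[3] (1+8,3*2+1) = (9,7)
col: 5 vs 7

buggy=5 correct=7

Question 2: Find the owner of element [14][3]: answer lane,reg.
25,3

r: 14->gid=6,r8=1  c: 3->tid=1,i&1=1
L=6*4+1=25  i=1*2+1=3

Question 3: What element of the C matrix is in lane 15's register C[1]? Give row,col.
15: g=3,t=3
[1] (3+0,3*2+1) = (3,7)

3,7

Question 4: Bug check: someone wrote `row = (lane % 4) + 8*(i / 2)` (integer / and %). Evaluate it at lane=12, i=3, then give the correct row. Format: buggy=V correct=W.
buggy=8 correct=11

`(lane % 4) + 8*(i / 2)`[12,3]->8
12: gid=3,tid=0
[3] (3+8,0*2+1) = (11,1)
row: 8 vs 11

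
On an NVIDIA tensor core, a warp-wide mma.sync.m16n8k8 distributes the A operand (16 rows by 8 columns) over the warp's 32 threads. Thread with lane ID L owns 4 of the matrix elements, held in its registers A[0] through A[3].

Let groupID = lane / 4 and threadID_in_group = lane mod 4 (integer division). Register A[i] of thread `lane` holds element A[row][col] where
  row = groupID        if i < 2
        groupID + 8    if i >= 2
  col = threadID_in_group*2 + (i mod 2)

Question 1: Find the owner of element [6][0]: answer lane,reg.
24,0

r: 6->gid=6,r8=0  c: 0->tid=0,i&1=0
L=6*4+0=24  i=0*2+0=0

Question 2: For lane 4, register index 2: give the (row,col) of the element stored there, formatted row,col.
L=4->g=4>>2=1, t=4&3=0
[2]->row 1+8=9  col 0·2+0=0

9,0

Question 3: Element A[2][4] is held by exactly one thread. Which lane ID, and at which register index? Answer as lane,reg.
10,0

r=2→G=2,rhi=0  c=4→T=2,p=0
L=2*4+2=10  i=0*2+0=0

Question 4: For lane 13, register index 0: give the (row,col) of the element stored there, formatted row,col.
13: g=3,t=1
[0] (3+0,1*2+0) = (3,2)

3,2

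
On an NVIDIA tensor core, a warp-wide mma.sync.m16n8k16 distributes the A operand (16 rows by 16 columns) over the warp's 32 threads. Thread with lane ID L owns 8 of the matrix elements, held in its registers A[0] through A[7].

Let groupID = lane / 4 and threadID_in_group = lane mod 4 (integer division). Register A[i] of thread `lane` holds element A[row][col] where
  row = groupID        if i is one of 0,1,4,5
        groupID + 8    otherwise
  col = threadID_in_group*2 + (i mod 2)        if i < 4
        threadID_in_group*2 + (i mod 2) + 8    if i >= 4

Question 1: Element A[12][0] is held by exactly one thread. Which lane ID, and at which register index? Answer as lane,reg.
16,2

r:12=>grp=4,rB=1  c:0=>cB=0,tig=0,lo=0
L=4*4+0=16  i=0*4+1*2+0=2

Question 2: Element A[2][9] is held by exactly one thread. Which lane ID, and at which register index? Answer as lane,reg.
r=2->g=2,rb=0  c=9->cb=1,t=0,b0=1
L=2*4+0=8  i=1*4+0*2+1=5

8,5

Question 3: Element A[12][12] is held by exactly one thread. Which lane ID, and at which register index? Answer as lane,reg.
18,6

r: 12->gid=4,r8=1  c: 12->c8=1,tid=2,i&1=0
L=4*4+2=18  i=1*4+1*2+0=6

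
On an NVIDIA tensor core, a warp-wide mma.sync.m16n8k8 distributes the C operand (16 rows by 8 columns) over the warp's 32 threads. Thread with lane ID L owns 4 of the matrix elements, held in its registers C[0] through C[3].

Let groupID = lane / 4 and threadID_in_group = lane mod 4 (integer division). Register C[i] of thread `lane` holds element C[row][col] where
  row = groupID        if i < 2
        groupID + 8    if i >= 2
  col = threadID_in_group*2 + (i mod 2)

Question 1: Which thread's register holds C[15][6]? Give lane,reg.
r=15⇒gr=7,Rb=1  c=6⇒th=3,odd=0
L=7*4+3=31  i=1*2+0=2

31,2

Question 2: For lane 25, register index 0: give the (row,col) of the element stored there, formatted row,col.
lane 25⇒25/4=6, 25 mod 4=1
i=0  r:6+0⇒6  c:2·1+0⇒2

6,2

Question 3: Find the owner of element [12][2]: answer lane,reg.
r: 12->gid=4,r8=1  c: 2->tid=1,i&1=0
L=4*4+1=17  i=1*2+0=2

17,2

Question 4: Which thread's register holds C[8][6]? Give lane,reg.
r:8=>grp=0,rB=1  c:6=>tig=3,lo=0
L=0*4+3=3  i=1*2+0=2

3,2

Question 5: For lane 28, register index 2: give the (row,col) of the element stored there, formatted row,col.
15,0

lane 28->28/4=7, 28 mod 4=0
i=2  r:7+8->15  c:2·0+0->0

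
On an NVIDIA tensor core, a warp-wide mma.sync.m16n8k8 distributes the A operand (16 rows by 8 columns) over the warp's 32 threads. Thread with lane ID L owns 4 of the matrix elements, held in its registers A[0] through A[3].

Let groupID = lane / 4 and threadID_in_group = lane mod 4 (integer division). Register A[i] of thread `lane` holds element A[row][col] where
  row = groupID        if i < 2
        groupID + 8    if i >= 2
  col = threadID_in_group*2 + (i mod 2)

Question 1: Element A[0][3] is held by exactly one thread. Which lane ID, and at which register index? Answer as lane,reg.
r=0→G=0,rhi=0  c=3→T=1,p=1
L=0*4+1=1  i=0*2+1=1

1,1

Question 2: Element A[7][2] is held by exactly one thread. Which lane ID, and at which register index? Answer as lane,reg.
r=7⇒gr=7,Rb=0  c=2⇒th=1,odd=0
L=7*4+1=29  i=0*2+0=0

29,0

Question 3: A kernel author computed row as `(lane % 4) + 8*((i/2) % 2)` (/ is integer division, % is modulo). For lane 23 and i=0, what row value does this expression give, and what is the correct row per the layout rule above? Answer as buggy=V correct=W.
`(lane % 4) + 8*((i/2) % 2)`[23,0]→3
23: G=5,T=3
[0] (5+0,3*2+0) = (5,6)
row: 3 vs 5

buggy=3 correct=5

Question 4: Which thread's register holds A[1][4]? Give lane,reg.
6,0

r=1⇒gr=1,Rb=0  c=4⇒th=2,odd=0
L=1*4+2=6  i=0*2+0=0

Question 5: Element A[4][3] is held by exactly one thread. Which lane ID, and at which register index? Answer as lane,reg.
17,1

r:4=>grp=4,rB=0  c:3=>tig=1,lo=1
L=4*4+1=17  i=0*2+1=1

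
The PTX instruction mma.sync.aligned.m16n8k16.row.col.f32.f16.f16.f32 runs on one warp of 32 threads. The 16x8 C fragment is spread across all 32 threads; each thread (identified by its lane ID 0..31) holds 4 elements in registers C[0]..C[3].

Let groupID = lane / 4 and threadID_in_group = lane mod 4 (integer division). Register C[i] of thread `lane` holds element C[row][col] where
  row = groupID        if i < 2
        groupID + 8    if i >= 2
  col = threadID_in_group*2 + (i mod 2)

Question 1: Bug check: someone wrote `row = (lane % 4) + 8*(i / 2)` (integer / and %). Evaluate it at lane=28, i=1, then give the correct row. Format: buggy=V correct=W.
`(lane % 4) + 8*(i / 2)`[28,1]->0
28: gid=7,tid=0
[1] (7+0,0*2+1) = (7,1)
row: 0 vs 7

buggy=0 correct=7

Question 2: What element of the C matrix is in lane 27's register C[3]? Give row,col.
14,7

L=27->g=27>>2=6, t=27&3=3
[3]->row 6+8=14  col 3·2+1=7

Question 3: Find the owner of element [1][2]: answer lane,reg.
r:1=>grp=1,rB=0  c:2=>tig=1,lo=0
L=1*4+1=5  i=0*2+0=0

5,0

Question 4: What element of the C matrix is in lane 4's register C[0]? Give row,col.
1,0

lane 4->4/4=1, 4 mod 4=0
i=0  r:1+0->1  c:2·0+0->0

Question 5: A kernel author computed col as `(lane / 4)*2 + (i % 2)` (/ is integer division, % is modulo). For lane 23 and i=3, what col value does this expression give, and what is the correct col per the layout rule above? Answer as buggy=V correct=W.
`(lane / 4)*2 + (i % 2)`[23,3]=>11
lane 23: grp=5 (23/4), tig=3 (23%4)
i=3: r=5+8=13, c=3*2+1=7
col: 11 vs 7

buggy=11 correct=7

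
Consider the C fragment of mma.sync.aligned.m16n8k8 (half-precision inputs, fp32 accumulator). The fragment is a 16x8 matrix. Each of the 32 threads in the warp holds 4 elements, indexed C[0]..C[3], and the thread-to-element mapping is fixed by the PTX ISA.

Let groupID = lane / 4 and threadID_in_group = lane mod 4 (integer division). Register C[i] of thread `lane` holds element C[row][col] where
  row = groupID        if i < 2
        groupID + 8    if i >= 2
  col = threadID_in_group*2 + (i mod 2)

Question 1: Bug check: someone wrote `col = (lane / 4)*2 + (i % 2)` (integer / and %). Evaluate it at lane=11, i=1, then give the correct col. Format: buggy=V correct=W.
`(lane / 4)*2 + (i % 2)`[11,1]->5
lane 11->11/4=2, 11 mod 4=3
i=1  r:2+0->2  c:2·3+1->7
col: 5 vs 7

buggy=5 correct=7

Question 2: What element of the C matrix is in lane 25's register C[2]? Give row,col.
25: grp=6,tig=1
[2] (6+8,1*2+0) = (14,2)

14,2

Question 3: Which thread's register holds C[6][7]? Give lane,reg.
r=6->g=6,rb=0  c=7->t=3,b0=1
L=6*4+3=27  i=0*2+1=1

27,1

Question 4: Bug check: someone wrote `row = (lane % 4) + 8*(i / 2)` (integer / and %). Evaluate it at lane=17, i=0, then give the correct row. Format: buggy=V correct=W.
buggy=1 correct=4

`(lane % 4) + 8*(i / 2)`[17,0]⇒1
17: gr=4,th=1
[0] (4+0,1*2+0) = (4,2)
row: 1 vs 4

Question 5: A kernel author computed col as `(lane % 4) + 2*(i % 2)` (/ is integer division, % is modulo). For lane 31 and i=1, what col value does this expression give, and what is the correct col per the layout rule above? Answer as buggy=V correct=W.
buggy=5 correct=7

`(lane % 4) + 2*(i % 2)`[31,1]->5
L=31->gid=31>>2=7, tid=31&3=3
[1]->row 7+0=7  col 3·2+1=7
col: 5 vs 7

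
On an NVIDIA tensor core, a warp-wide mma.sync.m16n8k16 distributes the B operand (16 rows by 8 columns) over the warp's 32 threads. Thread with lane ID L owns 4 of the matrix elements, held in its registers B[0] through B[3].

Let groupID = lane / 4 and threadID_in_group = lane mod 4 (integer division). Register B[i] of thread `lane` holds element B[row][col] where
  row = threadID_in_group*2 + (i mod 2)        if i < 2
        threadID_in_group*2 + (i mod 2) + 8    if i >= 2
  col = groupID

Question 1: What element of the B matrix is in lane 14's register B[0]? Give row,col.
4,3

L=14→G=14>>2=3, T=14&3=2
[0]→row 2·2+0+0=4  col G=3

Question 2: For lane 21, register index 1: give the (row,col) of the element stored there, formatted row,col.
lane 21: gid=5 (21/4), tid=1 (21%4)
i=1: r=1*2+1+0=3, c=gid=5

3,5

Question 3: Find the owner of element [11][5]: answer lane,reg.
c: 5->gid=5  r: 11->r8=1,tid=1,i&1=1
L=5*4+1=21  i=1*2+1=3

21,3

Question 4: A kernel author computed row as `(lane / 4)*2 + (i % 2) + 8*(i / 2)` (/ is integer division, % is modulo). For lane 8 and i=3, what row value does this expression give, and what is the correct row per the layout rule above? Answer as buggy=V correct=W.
buggy=13 correct=9

`(lane / 4)*2 + (i % 2) + 8*(i / 2)`[8,3]⇒13
8: gr=2,th=0
[3] (0*2+1+8,2) = (9,2)
row: 13 vs 9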